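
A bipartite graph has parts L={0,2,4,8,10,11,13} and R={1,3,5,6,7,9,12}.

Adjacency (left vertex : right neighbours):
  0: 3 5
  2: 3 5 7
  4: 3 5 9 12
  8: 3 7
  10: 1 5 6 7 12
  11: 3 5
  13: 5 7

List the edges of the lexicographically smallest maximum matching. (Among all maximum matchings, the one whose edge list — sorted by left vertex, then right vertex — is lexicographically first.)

|M| = 5 (so the lex-smallest maximum matching has 5 edges)
process left vertices in ascending order; for each, take the smallest-labelled available neighbour that still permits 5 edges overall, or leave it unmatched if none does
lex-smallest matching: {0-3, 2-5, 4-9, 8-7, 10-1}

Lex-smallest maximum matching: {(0,3), (2,5), (4,9), (8,7), (10,1)}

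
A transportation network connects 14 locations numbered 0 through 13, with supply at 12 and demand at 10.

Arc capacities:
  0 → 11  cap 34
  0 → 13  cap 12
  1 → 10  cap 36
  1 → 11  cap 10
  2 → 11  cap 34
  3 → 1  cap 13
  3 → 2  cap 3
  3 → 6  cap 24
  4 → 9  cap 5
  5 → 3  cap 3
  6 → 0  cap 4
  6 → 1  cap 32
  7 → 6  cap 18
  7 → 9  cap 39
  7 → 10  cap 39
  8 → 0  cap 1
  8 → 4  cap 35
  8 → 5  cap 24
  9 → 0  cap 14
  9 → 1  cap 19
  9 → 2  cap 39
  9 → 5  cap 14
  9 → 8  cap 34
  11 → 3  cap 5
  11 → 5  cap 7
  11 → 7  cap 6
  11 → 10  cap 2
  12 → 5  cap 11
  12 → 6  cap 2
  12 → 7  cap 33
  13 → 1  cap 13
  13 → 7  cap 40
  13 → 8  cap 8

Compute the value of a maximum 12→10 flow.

augment #1: 12→7→10 bottleneck 33, total now 33
augment #2: 12→6→1→10 bottleneck 2, total now 35
augment #3: 12→5→3→1→10 bottleneck 3, total now 38

Maximum flow value: 38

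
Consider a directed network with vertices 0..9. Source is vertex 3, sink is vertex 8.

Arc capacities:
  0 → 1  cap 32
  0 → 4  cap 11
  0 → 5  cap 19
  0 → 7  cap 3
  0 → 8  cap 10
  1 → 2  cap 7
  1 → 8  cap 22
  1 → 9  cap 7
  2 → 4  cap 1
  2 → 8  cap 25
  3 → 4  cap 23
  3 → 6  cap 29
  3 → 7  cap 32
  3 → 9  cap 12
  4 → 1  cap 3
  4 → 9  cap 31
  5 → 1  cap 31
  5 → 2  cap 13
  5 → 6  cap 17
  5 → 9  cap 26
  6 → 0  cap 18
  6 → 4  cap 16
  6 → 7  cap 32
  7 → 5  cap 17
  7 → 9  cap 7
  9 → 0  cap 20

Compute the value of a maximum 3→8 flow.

Maximum flow value: 52

augment #1: 3→4→1→8 bottleneck 3, total now 3
augment #2: 3→6→0→8 bottleneck 10, total now 13
augment #3: 3→6→0→1→8 bottleneck 8, total now 21
augment #4: 3→7→5→1→8 bottleneck 11, total now 32
augment #5: 3→7→5→2→8 bottleneck 6, total now 38
augment #6: 3→9→0→1→2→8 bottleneck 7, total now 45
augment #7: 3→9→0→5→2→8 bottleneck 5, total now 50
augment #8: 3→4→9→0→5→2→8 bottleneck 2, total now 52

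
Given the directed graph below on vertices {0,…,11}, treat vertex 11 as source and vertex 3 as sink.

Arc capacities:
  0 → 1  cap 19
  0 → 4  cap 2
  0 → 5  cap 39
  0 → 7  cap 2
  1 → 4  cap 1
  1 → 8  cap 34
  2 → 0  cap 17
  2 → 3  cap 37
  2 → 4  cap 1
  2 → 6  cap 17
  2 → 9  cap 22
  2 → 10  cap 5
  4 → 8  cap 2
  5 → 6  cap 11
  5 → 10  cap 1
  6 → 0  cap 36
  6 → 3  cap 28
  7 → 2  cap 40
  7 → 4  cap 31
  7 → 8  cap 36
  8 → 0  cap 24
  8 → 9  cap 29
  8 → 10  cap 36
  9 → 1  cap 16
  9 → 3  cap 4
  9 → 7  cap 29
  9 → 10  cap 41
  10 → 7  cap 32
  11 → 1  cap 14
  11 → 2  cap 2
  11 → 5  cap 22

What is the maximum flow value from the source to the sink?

augment #1: 11→2→3 bottleneck 2, total now 2
augment #2: 11→5→6→3 bottleneck 11, total now 13
augment #3: 11→1→8→9→3 bottleneck 4, total now 17
augment #4: 11→5→10→7→2→3 bottleneck 1, total now 18
augment #5: 11→1→8→0→7→2→3 bottleneck 2, total now 20
augment #6: 11→1→8→9→7→2→3 bottleneck 8, total now 28

Maximum flow value: 28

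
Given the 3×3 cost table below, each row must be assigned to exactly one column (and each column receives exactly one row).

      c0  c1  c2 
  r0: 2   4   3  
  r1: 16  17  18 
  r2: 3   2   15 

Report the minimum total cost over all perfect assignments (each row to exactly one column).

Minimum assignment cost: 21

optimal assignment: row0→col2 (cost 3), row1→col0 (cost 16), row2→col1 (cost 2)
total = 3 + 16 + 2 = 21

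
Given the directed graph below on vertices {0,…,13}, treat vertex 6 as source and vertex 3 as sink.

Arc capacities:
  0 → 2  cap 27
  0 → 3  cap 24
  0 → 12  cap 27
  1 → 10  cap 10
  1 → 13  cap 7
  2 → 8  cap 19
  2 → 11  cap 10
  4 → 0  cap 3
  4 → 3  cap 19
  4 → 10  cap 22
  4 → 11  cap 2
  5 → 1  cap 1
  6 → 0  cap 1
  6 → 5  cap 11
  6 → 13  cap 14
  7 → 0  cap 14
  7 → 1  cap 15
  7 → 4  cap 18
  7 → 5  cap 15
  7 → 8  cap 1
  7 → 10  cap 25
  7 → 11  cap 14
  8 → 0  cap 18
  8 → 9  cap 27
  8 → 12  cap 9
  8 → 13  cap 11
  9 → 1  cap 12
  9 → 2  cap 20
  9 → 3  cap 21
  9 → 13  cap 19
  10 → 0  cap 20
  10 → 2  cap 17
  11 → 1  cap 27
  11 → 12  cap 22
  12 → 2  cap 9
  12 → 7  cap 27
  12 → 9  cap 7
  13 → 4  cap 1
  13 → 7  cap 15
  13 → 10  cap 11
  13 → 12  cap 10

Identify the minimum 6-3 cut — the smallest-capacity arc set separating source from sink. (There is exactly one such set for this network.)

Min-cut arcs: {(5,1), (6,0), (6,13)} (total capacity 16)

augment #1: 6→0→3 push 1
augment #2: 6→13→4→3 push 1
augment #3: 6→13→7→0→3 push 13
augment #4: 6→5→1→10→0→3 push 1
max flow = 16; residual-reachable set from 6 gives S-side
cut edges (S→T): {(5,1), (6,0), (6,13)} total cap 16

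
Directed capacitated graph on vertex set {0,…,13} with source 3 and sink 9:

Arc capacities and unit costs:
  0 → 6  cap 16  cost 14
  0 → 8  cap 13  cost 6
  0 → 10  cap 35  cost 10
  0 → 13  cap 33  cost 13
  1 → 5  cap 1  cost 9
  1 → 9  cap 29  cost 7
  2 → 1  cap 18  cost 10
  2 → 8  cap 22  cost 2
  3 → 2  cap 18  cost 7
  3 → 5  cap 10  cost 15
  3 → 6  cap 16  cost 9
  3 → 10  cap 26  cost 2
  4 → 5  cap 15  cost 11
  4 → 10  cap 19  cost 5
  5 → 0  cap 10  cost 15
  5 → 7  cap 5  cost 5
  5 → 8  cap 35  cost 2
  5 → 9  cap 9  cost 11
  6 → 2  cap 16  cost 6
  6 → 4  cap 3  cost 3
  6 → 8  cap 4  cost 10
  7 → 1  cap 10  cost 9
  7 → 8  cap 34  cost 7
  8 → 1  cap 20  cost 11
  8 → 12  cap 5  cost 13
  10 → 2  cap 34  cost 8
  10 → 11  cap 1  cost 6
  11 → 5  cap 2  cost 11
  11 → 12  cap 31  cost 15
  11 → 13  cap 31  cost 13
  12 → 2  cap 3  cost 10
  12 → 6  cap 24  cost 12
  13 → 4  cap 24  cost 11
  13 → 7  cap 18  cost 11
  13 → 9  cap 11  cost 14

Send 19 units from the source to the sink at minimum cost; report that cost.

Minimum cost for 19 units: 458

shortest-cost path #1: 3→2→1→9 push 18 @ unit cost 24 (adds 432)
shortest-cost path #2: 3→5→9 push 1 @ unit cost 26 (adds 26)
total cost = 458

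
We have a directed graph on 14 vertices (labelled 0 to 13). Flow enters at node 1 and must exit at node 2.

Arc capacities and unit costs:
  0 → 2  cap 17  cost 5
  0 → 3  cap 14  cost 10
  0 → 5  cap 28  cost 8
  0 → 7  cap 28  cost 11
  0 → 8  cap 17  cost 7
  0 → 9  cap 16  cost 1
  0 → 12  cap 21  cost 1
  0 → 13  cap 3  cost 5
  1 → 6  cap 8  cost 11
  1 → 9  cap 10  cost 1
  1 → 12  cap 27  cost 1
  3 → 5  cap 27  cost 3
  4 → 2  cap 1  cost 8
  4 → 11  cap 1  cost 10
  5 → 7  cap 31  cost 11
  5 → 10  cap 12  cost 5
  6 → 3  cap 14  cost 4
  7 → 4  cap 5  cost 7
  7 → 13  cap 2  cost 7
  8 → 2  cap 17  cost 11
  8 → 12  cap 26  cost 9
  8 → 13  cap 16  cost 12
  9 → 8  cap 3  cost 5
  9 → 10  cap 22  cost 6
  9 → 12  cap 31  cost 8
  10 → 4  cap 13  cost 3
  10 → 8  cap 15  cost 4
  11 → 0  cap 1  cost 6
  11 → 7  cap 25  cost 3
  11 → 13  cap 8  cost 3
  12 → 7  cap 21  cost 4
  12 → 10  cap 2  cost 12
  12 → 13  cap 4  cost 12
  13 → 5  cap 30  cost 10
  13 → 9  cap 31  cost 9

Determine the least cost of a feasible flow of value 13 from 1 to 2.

shortest-cost path #1: 1→9→8→2 push 3 @ unit cost 17 (adds 51)
shortest-cost path #2: 1→9→10→4→2 push 1 @ unit cost 18 (adds 18)
shortest-cost path #3: 1→9→10→8→2 push 6 @ unit cost 22 (adds 132)
shortest-cost path #4: 1→12→7→4→10→8→2 push 1 @ unit cost 24 (adds 24)
shortest-cost path #5: 1→12→10→8→2 push 2 @ unit cost 28 (adds 56)
total cost = 281

Minimum cost for 13 units: 281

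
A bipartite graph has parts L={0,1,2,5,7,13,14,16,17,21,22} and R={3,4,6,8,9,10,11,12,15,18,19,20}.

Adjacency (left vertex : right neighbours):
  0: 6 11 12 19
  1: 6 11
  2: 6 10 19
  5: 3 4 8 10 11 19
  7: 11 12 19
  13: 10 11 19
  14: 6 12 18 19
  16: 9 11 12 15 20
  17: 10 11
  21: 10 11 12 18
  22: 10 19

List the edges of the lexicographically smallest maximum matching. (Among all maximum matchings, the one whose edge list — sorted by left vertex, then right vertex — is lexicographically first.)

|M| = 8 (so the lex-smallest maximum matching has 8 edges)
process left vertices in ascending order; for each, take the smallest-labelled available neighbour that still permits 8 edges overall, or leave it unmatched if none does
lex-smallest matching: {0-6, 1-11, 2-10, 5-3, 7-12, 13-19, 14-18, 16-9}

Lex-smallest maximum matching: {(0,6), (1,11), (2,10), (5,3), (7,12), (13,19), (14,18), (16,9)}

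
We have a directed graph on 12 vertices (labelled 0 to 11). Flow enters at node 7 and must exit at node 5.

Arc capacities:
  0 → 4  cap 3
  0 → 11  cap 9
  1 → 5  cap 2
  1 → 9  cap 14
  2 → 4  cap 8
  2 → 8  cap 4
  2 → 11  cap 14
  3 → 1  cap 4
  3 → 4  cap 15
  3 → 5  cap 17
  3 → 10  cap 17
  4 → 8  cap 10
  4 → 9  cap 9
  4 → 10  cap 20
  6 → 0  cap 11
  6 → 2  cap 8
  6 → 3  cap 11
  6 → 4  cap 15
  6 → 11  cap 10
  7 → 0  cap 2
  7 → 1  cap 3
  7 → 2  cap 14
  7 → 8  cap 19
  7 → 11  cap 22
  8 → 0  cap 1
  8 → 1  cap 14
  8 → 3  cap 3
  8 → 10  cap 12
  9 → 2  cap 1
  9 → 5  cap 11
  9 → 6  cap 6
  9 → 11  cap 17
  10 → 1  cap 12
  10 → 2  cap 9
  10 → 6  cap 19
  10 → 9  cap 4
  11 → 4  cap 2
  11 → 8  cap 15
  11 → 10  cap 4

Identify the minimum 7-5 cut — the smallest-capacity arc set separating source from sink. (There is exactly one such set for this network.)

Min-cut arcs: {(1,5), (6,3), (8,3), (9,5)} (total capacity 27)

augment #1: 7→1→5 push 2
augment #2: 7→1→9→5 push 1
augment #3: 7→8→3→5 push 3
augment #4: 7→0→4→9→5 push 2
augment #5: 7→2→4→9→5 push 7
augment #6: 7→8→1→9→5 push 1
augment #7: 7→8→10→6→3→5 push 11
max flow = 27; residual-reachable set from 7 gives S-side
cut edges (S→T): {(1,5), (6,3), (8,3), (9,5)} total cap 27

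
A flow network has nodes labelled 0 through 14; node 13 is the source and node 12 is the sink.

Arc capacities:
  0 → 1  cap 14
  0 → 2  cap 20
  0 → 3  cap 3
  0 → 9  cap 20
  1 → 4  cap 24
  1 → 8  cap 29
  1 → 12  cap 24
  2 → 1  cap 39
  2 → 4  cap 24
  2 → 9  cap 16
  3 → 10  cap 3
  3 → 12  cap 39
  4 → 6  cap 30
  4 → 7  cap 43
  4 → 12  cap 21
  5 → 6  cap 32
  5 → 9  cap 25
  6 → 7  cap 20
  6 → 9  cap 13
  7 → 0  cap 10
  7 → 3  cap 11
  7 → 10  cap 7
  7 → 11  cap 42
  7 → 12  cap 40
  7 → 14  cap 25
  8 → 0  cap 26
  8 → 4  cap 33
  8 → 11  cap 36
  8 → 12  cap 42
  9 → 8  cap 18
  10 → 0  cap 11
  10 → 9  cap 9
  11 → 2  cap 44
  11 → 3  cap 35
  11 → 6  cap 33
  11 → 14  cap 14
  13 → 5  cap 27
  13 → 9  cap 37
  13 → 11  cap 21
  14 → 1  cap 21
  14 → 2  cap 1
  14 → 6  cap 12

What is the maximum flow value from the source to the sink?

Maximum flow value: 59

augment #1: 13→9→8→12 bottleneck 18, total now 18
augment #2: 13→11→3→12 bottleneck 21, total now 39
augment #3: 13→5→6→7→12 bottleneck 20, total now 59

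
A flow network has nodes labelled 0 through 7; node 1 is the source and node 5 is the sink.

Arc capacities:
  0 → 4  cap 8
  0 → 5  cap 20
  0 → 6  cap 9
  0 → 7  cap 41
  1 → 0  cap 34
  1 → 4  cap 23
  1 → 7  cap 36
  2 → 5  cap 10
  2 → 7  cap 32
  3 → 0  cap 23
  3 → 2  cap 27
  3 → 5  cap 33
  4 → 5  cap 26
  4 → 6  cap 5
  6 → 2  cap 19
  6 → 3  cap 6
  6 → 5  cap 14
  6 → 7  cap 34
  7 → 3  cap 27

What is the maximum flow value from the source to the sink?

augment #1: 1→0→5 bottleneck 20, total now 20
augment #2: 1→4→5 bottleneck 23, total now 43
augment #3: 1→0→4→5 bottleneck 3, total now 46
augment #4: 1→0→6→5 bottleneck 9, total now 55
augment #5: 1→7→3→5 bottleneck 27, total now 82
augment #6: 1→0→4→6→5 bottleneck 2, total now 84

Maximum flow value: 84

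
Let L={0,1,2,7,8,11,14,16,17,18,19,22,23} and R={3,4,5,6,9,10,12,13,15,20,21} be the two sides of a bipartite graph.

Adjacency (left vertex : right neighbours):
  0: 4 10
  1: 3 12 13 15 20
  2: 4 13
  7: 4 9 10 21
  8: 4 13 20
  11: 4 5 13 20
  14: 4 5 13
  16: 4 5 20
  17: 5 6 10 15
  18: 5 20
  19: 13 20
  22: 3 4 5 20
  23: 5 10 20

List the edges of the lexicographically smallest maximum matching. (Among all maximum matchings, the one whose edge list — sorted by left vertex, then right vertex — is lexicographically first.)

Lex-smallest maximum matching: {(0,4), (1,12), (2,13), (7,9), (8,20), (11,5), (17,6), (22,3), (23,10)}

|M| = 9 (so the lex-smallest maximum matching has 9 edges)
process left vertices in ascending order; for each, take the smallest-labelled available neighbour that still permits 9 edges overall, or leave it unmatched if none does
lex-smallest matching: {0-4, 1-12, 2-13, 7-9, 8-20, 11-5, 17-6, 22-3, 23-10}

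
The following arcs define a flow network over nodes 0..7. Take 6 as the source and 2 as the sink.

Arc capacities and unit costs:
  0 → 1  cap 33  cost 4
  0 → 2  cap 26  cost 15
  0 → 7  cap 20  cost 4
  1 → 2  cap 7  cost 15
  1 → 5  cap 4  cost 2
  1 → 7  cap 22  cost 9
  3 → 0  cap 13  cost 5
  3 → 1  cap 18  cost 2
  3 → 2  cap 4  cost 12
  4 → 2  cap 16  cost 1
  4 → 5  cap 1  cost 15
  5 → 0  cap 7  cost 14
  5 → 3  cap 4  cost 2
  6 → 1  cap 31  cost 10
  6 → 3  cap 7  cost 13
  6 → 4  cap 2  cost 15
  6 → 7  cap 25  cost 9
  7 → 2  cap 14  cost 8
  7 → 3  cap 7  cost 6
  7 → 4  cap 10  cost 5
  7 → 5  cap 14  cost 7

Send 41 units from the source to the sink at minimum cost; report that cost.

Minimum cost for 41 units: 828

shortest-cost path #1: 6→7→4→2 push 10 @ unit cost 15 (adds 150)
shortest-cost path #2: 6→4→2 push 2 @ unit cost 16 (adds 32)
shortest-cost path #3: 6→7→2 push 14 @ unit cost 17 (adds 238)
shortest-cost path #4: 6→1→2 push 7 @ unit cost 25 (adds 175)
shortest-cost path #5: 6→3→2 push 4 @ unit cost 25 (adds 100)
shortest-cost path #6: 6→3→0→2 push 3 @ unit cost 33 (adds 99)
shortest-cost path #7: 6→1→5→3→0→2 push 1 @ unit cost 34 (adds 34)
total cost = 828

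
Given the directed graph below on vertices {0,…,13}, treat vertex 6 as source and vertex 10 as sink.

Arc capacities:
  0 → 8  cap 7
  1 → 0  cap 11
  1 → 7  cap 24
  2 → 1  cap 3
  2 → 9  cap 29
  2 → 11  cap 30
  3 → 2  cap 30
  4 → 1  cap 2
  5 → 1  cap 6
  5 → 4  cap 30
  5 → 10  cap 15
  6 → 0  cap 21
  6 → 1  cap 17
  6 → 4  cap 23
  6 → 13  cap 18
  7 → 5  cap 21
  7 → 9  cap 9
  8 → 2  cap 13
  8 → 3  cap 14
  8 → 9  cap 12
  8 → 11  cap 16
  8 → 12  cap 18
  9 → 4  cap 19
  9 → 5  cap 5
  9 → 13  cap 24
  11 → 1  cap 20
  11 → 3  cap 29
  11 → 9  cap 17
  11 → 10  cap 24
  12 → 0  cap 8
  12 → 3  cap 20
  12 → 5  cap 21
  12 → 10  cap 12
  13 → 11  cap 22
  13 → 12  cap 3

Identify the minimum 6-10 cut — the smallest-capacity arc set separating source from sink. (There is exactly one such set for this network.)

Min-cut arcs: {(0,8), (4,1), (6,1), (6,13)} (total capacity 44)

augment #1: 6→13→11→10 push 18
augment #2: 6→0→8→11→10 push 6
augment #3: 6→0→8→12→10 push 1
augment #4: 6→1→7→5→10 push 15
augment #5: 6→1→7→9→13→12→10 push 2
augment #6: 6→4→1→7→9→13→12→10 push 1
augment #7: 6→4→1→7→9→13→11→8→12→10 push 1
max flow = 44; residual-reachable set from 6 gives S-side
cut edges (S→T): {(0,8), (4,1), (6,1), (6,13)} total cap 44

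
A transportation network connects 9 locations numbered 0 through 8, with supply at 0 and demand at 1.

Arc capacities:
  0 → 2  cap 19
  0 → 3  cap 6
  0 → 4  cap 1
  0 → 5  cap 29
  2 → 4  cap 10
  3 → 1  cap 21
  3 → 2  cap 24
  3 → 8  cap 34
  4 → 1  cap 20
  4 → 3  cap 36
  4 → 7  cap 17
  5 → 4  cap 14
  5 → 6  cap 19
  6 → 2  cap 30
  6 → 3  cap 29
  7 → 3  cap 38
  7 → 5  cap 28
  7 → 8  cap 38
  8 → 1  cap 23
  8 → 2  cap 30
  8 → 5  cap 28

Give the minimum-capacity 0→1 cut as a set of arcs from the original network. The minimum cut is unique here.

Min-cut arcs: {(0,3), (0,4), (0,5), (2,4)} (total capacity 46)

augment #1: 0→3→1 push 6
augment #2: 0→4→1 push 1
augment #3: 0→2→4→1 push 10
augment #4: 0→5→4→1 push 9
augment #5: 0→5→4→3→1 push 5
augment #6: 0→5→6→3→1 push 10
augment #7: 0→5→6→3→8→1 push 5
max flow = 46; residual-reachable set from 0 gives S-side
cut edges (S→T): {(0,3), (0,4), (0,5), (2,4)} total cap 46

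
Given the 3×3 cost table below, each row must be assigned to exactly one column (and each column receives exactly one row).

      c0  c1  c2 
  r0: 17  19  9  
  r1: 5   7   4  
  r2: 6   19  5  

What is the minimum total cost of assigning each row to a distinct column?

optimal assignment: row0→col2 (cost 9), row1→col1 (cost 7), row2→col0 (cost 6)
total = 9 + 7 + 6 = 22

Minimum assignment cost: 22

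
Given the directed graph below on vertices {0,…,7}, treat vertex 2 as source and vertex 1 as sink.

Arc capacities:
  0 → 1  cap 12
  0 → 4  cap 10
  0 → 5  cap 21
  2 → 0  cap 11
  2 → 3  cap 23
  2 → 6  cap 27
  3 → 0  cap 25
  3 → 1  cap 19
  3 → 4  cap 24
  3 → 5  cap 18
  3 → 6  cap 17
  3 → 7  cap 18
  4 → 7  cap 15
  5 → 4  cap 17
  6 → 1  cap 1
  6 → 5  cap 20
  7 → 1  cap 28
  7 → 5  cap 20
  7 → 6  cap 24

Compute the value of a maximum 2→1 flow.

Maximum flow value: 50

augment #1: 2→0→1 bottleneck 11, total now 11
augment #2: 2→3→1 bottleneck 19, total now 30
augment #3: 2→6→1 bottleneck 1, total now 31
augment #4: 2→3→0→1 bottleneck 1, total now 32
augment #5: 2→3→7→1 bottleneck 3, total now 35
augment #6: 2→6→5→4→7→1 bottleneck 15, total now 50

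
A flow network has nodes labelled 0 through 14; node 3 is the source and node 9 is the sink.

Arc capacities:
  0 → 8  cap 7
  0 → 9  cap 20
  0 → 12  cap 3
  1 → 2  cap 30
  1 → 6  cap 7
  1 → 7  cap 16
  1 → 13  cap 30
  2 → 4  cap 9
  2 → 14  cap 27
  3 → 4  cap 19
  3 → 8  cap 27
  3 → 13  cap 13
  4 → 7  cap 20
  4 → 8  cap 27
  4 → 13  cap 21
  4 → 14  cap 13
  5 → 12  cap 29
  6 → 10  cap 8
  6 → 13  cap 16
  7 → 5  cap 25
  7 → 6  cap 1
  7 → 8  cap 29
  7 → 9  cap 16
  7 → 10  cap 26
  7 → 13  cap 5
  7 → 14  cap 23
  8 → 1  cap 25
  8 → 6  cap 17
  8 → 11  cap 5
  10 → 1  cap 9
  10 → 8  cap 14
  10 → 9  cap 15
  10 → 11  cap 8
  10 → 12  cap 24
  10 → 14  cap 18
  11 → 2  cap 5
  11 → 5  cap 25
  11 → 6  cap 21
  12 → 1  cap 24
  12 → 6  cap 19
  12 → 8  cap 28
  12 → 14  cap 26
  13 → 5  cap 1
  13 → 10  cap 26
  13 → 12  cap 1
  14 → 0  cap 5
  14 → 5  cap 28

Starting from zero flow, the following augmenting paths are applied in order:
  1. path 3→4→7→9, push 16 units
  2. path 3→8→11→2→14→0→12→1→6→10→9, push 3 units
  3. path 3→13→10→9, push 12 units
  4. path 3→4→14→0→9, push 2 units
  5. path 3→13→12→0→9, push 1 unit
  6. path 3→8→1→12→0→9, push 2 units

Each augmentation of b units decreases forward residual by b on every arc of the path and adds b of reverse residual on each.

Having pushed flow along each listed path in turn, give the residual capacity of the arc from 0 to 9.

Residual capacity of (0,9): 15

after path 1 (3→4→7→9, push 16): res(0,9)=20
after path 2 (3→8→11→2→14→0→12→1→6→10→9, push 3): res(0,9)=20
after path 3 (3→13→10→9, push 12): res(0,9)=20
after path 4 (3→4→14→0→9, push 2): res(0,9)=18
after path 5 (3→13→12→0→9, push 1): res(0,9)=17
after path 6 (3→8→1→12→0→9, push 2): res(0,9)=15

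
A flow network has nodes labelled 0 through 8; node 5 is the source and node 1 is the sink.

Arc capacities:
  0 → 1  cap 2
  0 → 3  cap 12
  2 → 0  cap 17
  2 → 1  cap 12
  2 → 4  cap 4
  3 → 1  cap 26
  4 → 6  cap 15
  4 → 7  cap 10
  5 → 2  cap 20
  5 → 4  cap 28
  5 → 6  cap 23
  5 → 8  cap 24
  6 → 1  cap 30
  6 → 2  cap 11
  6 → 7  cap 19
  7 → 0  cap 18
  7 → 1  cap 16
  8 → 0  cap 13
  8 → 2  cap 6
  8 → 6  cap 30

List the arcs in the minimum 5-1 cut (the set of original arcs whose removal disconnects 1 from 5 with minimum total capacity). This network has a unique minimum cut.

Min-cut arcs: {(0,1), (0,3), (2,1), (6,1), (7,1)} (total capacity 72)

augment #1: 5→2→1 push 12
augment #2: 5→6→1 push 23
augment #3: 5→2→0→1 push 2
augment #4: 5→4→6→1 push 7
augment #5: 5→4→7→1 push 10
augment #6: 5→2→0→3→1 push 6
augment #7: 5→4→6→7→1 push 6
augment #8: 5→8→0→3→1 push 6
max flow = 72; residual-reachable set from 5 gives S-side
cut edges (S→T): {(0,1), (0,3), (2,1), (6,1), (7,1)} total cap 72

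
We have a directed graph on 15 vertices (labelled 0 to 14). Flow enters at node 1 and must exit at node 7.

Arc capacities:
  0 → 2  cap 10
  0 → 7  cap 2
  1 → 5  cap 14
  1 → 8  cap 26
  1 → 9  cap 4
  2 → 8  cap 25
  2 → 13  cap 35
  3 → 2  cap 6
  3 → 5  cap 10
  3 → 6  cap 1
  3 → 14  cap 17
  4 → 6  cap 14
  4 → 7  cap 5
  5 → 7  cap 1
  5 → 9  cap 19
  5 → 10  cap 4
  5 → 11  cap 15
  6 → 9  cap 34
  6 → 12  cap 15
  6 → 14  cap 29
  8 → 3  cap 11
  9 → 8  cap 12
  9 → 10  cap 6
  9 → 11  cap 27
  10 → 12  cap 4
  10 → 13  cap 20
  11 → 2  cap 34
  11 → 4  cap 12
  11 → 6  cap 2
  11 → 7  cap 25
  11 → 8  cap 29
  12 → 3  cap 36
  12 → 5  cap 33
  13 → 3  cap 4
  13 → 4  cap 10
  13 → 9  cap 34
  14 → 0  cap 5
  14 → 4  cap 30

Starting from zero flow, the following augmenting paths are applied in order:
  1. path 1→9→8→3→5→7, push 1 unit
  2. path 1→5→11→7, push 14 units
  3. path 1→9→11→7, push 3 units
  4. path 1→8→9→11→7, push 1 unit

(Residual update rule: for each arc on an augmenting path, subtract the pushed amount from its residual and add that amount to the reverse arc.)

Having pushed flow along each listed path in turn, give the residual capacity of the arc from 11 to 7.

after path 1 (1→9→8→3→5→7, push 1): res(11,7)=25
after path 2 (1→5→11→7, push 14): res(11,7)=11
after path 3 (1→9→11→7, push 3): res(11,7)=8
after path 4 (1→8→9→11→7, push 1): res(11,7)=7

Residual capacity of (11,7): 7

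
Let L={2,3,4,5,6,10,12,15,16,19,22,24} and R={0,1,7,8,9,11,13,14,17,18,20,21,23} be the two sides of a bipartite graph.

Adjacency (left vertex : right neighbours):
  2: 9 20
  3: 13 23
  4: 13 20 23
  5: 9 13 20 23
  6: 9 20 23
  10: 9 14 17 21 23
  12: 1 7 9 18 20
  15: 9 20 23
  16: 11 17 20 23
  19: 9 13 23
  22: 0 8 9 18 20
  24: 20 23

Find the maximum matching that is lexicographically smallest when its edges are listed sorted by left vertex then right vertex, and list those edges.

|M| = 8 (so the lex-smallest maximum matching has 8 edges)
process left vertices in ascending order; for each, take the smallest-labelled available neighbour that still permits 8 edges overall, or leave it unmatched if none does
lex-smallest matching: {2-9, 3-13, 4-20, 5-23, 10-14, 12-1, 16-11, 22-0}

Lex-smallest maximum matching: {(2,9), (3,13), (4,20), (5,23), (10,14), (12,1), (16,11), (22,0)}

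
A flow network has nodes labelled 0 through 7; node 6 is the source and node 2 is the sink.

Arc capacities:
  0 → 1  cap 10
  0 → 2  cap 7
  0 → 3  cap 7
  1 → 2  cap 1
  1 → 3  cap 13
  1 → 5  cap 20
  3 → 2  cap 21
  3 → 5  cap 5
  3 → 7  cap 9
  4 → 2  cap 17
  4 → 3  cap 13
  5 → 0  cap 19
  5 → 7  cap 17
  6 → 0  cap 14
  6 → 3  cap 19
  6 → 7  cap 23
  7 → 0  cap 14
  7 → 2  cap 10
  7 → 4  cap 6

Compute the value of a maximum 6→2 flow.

Maximum flow value: 45

augment #1: 6→0→2 bottleneck 7, total now 7
augment #2: 6→3→2 bottleneck 19, total now 26
augment #3: 6→7→2 bottleneck 10, total now 36
augment #4: 6→0→1→2 bottleneck 1, total now 37
augment #5: 6→0→3→2 bottleneck 2, total now 39
augment #6: 6→7→4→2 bottleneck 6, total now 45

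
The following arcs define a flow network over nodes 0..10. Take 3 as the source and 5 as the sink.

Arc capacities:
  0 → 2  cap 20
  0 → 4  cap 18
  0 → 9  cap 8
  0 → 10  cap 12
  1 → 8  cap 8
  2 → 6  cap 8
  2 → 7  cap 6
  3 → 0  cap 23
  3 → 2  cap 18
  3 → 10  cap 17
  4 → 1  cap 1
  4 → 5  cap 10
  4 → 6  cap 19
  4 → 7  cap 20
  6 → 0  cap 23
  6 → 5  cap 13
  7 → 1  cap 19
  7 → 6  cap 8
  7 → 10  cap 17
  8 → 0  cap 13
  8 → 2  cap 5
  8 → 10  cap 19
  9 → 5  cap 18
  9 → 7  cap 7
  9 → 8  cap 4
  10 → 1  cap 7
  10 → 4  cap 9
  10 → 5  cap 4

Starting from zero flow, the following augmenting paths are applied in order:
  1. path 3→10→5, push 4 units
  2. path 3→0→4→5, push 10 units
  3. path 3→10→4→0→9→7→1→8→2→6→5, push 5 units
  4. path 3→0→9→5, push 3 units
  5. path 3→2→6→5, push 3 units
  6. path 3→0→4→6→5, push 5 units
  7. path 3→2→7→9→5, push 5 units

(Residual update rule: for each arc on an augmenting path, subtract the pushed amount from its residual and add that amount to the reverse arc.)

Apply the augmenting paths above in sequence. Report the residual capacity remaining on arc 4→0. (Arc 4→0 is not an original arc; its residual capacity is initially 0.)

after path 1 (3→10→5, push 4): res(4,0)=0
after path 2 (3→0→4→5, push 10): res(4,0)=10
after path 3 (3→10→4→0→9→7→1→8→2→6→5, push 5): res(4,0)=5
after path 4 (3→0→9→5, push 3): res(4,0)=5
after path 5 (3→2→6→5, push 3): res(4,0)=5
after path 6 (3→0→4→6→5, push 5): res(4,0)=10
after path 7 (3→2→7→9→5, push 5): res(4,0)=10

Residual capacity of (4,0): 10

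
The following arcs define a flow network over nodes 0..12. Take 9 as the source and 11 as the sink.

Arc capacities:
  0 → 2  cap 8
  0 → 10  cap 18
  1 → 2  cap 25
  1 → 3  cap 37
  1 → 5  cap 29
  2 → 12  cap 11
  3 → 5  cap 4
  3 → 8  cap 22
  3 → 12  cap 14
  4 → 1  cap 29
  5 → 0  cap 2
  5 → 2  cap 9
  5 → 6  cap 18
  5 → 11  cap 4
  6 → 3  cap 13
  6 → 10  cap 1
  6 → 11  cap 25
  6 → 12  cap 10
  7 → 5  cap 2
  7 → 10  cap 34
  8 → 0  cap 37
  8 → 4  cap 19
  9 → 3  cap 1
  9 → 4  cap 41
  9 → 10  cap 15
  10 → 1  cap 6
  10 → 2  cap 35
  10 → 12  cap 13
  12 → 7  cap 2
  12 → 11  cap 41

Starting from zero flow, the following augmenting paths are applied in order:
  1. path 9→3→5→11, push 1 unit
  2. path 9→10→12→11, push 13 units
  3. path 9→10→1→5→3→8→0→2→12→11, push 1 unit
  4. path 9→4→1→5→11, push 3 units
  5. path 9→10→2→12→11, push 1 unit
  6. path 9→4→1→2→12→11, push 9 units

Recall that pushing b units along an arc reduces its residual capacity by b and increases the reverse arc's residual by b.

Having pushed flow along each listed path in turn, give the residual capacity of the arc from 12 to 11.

after path 1 (9→3→5→11, push 1): res(12,11)=41
after path 2 (9→10→12→11, push 13): res(12,11)=28
after path 3 (9→10→1→5→3→8→0→2→12→11, push 1): res(12,11)=27
after path 4 (9→4→1→5→11, push 3): res(12,11)=27
after path 5 (9→10→2→12→11, push 1): res(12,11)=26
after path 6 (9→4→1→2→12→11, push 9): res(12,11)=17

Residual capacity of (12,11): 17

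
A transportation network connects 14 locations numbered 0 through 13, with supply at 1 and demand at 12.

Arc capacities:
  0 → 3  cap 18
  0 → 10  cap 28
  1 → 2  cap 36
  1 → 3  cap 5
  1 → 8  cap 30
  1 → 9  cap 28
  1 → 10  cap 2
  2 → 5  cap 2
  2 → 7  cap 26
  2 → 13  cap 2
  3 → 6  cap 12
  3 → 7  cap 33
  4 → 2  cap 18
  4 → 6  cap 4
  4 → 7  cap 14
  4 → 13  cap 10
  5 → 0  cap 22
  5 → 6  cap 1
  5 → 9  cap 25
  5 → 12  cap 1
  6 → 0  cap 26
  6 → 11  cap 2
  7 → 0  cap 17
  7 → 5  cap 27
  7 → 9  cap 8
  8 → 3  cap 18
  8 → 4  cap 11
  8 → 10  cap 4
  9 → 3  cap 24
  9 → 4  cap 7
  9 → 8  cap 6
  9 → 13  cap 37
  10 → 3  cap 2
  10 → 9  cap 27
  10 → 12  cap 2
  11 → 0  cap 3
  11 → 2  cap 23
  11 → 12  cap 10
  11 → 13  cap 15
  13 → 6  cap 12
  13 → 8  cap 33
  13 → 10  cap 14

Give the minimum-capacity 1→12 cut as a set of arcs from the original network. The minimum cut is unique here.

Min-cut arcs: {(5,12), (6,11), (10,12)} (total capacity 5)

augment #1: 1→10→12 push 2
augment #2: 1→2→5→12 push 1
augment #3: 1→3→6→11→12 push 2
max flow = 5; residual-reachable set from 1 gives S-side
cut edges (S→T): {(5,12), (6,11), (10,12)} total cap 5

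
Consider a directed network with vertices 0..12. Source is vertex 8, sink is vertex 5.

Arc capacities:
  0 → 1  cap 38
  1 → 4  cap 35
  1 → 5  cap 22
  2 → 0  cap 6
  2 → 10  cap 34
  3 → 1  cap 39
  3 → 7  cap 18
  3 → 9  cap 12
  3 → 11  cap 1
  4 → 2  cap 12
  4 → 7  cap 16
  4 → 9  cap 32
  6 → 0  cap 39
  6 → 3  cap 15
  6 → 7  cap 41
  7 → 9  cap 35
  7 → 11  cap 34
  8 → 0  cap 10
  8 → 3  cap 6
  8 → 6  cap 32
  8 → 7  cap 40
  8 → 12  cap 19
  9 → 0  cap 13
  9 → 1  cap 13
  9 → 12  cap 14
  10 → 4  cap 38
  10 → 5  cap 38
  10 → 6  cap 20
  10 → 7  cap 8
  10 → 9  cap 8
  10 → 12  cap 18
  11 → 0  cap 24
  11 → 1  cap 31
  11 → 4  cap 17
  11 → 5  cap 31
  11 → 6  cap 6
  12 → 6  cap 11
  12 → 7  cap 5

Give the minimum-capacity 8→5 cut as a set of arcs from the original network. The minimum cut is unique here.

augment #1: 8→0→1→5 push 10
augment #2: 8→3→1→5 push 6
augment #3: 8→7→11→5 push 31
augment #4: 8→6→0→1→5 push 6
augment #5: 8→7→11→4→2→10→5 push 3
augment #6: 8→6→0→1→4→2→10→5 push 9
max flow = 65; residual-reachable set from 8 gives S-side
cut edges (S→T): {(1,5), (4,2), (11,5)} total cap 65

Min-cut arcs: {(1,5), (4,2), (11,5)} (total capacity 65)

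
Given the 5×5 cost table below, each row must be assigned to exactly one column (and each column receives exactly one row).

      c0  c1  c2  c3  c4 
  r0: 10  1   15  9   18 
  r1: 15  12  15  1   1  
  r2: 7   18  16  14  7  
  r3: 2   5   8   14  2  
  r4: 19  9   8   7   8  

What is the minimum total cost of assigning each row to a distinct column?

one of 2 optimal assignments: row0→col1 (cost 1), row1→col3 (cost 1), row2→col0 (cost 7), row3→col4 (cost 2), row4→col2 (cost 8)
total = 1 + 1 + 7 + 2 + 8 = 19

Minimum assignment cost: 19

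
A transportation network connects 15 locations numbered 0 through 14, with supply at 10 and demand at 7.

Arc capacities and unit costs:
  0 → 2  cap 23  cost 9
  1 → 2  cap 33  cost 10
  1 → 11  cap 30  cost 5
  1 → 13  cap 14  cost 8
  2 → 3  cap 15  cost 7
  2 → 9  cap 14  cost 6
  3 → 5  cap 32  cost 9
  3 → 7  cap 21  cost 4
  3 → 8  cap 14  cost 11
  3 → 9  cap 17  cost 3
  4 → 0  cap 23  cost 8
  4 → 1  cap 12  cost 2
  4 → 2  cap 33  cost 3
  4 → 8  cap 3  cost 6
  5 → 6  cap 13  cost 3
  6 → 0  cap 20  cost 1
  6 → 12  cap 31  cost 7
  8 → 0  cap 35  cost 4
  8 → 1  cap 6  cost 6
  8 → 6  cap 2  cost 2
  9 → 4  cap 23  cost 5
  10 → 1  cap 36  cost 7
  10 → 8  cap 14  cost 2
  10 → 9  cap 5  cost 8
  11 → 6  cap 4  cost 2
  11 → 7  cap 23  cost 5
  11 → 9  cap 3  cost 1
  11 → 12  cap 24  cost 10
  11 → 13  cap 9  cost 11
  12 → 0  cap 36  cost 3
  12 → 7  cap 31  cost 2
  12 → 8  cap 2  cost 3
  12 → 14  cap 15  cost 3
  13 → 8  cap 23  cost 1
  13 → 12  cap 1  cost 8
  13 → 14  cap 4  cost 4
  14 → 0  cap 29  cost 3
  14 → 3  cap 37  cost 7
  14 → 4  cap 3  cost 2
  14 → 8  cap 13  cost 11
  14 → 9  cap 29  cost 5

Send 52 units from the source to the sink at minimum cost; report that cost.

shortest-cost path #1: 10→8→6→12→7 push 2 @ unit cost 13 (adds 26)
shortest-cost path #2: 10→1→11→7 push 23 @ unit cost 17 (adds 391)
shortest-cost path #3: 10→1→11→6→12→7 push 4 @ unit cost 23 (adds 92)
shortest-cost path #4: 10→1→11→12→7 push 3 @ unit cost 24 (adds 72)
shortest-cost path #5: 10→1→13→12→7 push 1 @ unit cost 25 (adds 25)
shortest-cost path #6: 10→8→0→2→3→7 push 12 @ unit cost 26 (adds 312)
shortest-cost path #7: 10→9→4→2→3→7 push 3 @ unit cost 27 (adds 81)
shortest-cost path #8: 10→1→13→14→3→7 push 4 @ unit cost 30 (adds 120)
total cost = 1119

Minimum cost for 52 units: 1119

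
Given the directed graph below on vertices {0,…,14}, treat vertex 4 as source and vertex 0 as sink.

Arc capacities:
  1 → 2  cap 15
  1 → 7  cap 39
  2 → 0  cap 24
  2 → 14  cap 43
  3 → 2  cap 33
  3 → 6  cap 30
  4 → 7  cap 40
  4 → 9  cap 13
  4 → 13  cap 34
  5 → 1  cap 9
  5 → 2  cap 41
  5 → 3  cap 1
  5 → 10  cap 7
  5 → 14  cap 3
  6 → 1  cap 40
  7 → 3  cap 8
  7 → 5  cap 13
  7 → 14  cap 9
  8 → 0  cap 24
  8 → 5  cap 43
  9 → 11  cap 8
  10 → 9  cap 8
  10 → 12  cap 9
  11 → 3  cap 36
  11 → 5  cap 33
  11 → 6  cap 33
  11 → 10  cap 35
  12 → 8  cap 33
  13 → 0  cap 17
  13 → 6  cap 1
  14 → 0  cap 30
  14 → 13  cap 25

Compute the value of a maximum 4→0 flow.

augment #1: 4→13→0 bottleneck 17, total now 17
augment #2: 4→7→14→0 bottleneck 9, total now 26
augment #3: 4→7→3→2→0 bottleneck 8, total now 34
augment #4: 4→7→5→2→0 bottleneck 13, total now 47
augment #5: 4→9→11→3→2→0 bottleneck 3, total now 50
augment #6: 4→9→11→5→14→0 bottleneck 3, total now 53
augment #7: 4→9→11→3→2→14→0 bottleneck 2, total now 55
augment #8: 4→13→6→1→2→14→0 bottleneck 1, total now 56

Maximum flow value: 56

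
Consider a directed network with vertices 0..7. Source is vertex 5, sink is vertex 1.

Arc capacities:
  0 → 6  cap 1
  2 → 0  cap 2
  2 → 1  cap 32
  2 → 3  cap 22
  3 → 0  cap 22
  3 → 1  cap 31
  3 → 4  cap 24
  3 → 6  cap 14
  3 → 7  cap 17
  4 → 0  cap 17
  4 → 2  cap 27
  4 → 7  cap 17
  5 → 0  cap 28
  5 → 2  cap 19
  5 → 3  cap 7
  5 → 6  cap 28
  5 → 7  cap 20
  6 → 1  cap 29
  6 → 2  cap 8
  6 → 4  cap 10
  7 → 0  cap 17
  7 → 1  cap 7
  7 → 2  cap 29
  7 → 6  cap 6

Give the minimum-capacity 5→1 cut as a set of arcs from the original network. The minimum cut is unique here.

Min-cut arcs: {(0,6), (5,2), (5,3), (5,6), (5,7)} (total capacity 75)

augment #1: 5→2→1 push 19
augment #2: 5→3→1 push 7
augment #3: 5→6→1 push 28
augment #4: 5→7→1 push 7
augment #5: 5→0→6→1 push 1
augment #6: 5→7→2→1 push 13
max flow = 75; residual-reachable set from 5 gives S-side
cut edges (S→T): {(0,6), (5,2), (5,3), (5,6), (5,7)} total cap 75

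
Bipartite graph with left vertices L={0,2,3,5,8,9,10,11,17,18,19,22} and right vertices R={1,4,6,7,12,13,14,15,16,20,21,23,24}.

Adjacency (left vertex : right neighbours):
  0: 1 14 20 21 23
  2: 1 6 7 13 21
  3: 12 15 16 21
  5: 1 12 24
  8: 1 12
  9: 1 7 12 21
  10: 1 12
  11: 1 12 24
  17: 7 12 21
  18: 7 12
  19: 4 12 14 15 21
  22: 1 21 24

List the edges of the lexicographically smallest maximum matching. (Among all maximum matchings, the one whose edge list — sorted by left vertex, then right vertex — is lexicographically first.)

Lex-smallest maximum matching: {(0,14), (2,6), (3,15), (5,1), (8,12), (9,7), (11,24), (17,21), (19,4)}

|M| = 9 (so the lex-smallest maximum matching has 9 edges)
process left vertices in ascending order; for each, take the smallest-labelled available neighbour that still permits 9 edges overall, or leave it unmatched if none does
lex-smallest matching: {0-14, 2-6, 3-15, 5-1, 8-12, 9-7, 11-24, 17-21, 19-4}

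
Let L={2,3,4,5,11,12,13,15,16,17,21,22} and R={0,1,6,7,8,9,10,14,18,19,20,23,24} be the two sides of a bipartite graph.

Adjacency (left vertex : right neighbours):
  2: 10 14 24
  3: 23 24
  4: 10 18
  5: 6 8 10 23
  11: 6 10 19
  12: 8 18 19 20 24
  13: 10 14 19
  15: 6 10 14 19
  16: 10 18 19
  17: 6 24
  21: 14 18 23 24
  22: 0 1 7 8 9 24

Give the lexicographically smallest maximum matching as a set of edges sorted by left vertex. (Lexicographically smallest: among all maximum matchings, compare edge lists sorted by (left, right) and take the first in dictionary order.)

|M| = 10 (so the lex-smallest maximum matching has 10 edges)
process left vertices in ascending order; for each, take the smallest-labelled available neighbour that still permits 10 edges overall, or leave it unmatched if none does
lex-smallest matching: {2-10, 3-23, 4-18, 5-8, 11-6, 12-20, 13-14, 15-19, 17-24, 22-0}

Lex-smallest maximum matching: {(2,10), (3,23), (4,18), (5,8), (11,6), (12,20), (13,14), (15,19), (17,24), (22,0)}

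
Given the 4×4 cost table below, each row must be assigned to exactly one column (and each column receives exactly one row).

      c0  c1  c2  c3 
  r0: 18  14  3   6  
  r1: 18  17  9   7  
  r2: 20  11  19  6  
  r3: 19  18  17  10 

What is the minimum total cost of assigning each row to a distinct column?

optimal assignment: row0→col2 (cost 3), row1→col3 (cost 7), row2→col1 (cost 11), row3→col0 (cost 19)
total = 3 + 7 + 11 + 19 = 40

Minimum assignment cost: 40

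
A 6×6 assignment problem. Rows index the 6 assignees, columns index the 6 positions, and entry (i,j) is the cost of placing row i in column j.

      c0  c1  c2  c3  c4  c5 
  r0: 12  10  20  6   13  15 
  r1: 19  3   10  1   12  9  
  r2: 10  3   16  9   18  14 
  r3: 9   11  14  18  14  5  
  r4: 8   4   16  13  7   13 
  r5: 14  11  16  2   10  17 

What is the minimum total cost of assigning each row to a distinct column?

Minimum assignment cost: 39

optimal assignment: row0→col0 (cost 12), row1→col2 (cost 10), row2→col1 (cost 3), row3→col5 (cost 5), row4→col4 (cost 7), row5→col3 (cost 2)
total = 12 + 10 + 3 + 5 + 7 + 2 = 39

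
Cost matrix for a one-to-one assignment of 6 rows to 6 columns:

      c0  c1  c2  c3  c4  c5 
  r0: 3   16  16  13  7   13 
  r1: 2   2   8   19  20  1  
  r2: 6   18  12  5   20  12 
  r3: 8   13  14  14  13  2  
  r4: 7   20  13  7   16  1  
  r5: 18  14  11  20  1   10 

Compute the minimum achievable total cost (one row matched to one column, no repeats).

one of 2 optimal assignments: row0→col0 (cost 3), row1→col1 (cost 2), row2→col3 (cost 5), row3→col2 (cost 14), row4→col5 (cost 1), row5→col4 (cost 1)
total = 3 + 2 + 5 + 14 + 1 + 1 = 26

Minimum assignment cost: 26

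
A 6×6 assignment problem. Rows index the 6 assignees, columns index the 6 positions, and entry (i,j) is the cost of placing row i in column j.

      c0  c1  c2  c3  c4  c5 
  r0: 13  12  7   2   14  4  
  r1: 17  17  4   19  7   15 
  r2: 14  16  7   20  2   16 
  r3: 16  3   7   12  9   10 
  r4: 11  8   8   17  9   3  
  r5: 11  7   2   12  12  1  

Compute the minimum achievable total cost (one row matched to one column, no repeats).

optimal assignment: row0→col3 (cost 2), row1→col2 (cost 4), row2→col4 (cost 2), row3→col1 (cost 3), row4→col0 (cost 11), row5→col5 (cost 1)
total = 2 + 4 + 2 + 3 + 11 + 1 = 23

Minimum assignment cost: 23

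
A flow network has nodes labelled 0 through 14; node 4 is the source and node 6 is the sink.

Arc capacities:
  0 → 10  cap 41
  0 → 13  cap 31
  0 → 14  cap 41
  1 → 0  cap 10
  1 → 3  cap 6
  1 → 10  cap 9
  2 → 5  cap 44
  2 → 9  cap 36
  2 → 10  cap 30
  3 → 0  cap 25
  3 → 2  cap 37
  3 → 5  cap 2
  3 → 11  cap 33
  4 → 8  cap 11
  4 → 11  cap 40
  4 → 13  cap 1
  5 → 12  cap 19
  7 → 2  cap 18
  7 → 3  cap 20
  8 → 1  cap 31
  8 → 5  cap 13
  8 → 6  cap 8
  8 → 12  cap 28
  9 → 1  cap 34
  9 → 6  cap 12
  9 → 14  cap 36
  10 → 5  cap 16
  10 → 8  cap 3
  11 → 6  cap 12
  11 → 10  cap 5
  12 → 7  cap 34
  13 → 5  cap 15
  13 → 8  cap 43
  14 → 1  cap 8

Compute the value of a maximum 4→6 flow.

augment #1: 4→8→6 bottleneck 8, total now 8
augment #2: 4→11→6 bottleneck 12, total now 20
augment #3: 4→8→1→3→2→9→6 bottleneck 3, total now 23
augment #4: 4→13→5→12→7→2→9→6 bottleneck 1, total now 24
augment #5: 4→11→10→5→12→7→2→9→6 bottleneck 5, total now 29

Maximum flow value: 29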